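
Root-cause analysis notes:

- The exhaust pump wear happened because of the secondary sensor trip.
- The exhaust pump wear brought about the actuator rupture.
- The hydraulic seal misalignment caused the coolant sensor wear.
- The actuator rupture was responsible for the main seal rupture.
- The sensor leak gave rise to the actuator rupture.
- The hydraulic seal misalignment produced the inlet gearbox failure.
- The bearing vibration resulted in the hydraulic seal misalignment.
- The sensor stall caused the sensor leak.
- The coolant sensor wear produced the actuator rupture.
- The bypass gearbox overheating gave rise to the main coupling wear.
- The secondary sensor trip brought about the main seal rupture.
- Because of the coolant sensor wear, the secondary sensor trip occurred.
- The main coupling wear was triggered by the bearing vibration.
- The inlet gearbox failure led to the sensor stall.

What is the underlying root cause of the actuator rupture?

Tracing upstream from the actuator rupture: the actuator rupture ← the coolant sensor wear ← the hydraulic seal misalignment ← the bearing vibration.
The bearing vibration has no stated cause, so it is the root.

the bearing vibration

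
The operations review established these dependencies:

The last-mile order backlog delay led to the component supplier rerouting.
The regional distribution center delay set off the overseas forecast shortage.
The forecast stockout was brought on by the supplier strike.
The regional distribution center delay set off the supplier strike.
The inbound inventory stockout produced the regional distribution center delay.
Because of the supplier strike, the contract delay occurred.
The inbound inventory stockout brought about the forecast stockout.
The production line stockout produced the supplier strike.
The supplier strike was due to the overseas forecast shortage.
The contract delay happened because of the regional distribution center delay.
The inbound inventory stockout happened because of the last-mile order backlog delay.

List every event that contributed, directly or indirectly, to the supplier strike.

Immediate causes of the supplier strike: the regional distribution center delay, the overseas forecast shortage, the production line stockout.
Further upstream: the last-mile order backlog delay, the inbound inventory stockout.

the inbound inventory stockout, the last-mile order backlog delay, the overseas forecast shortage, the production line stockout, the regional distribution center delay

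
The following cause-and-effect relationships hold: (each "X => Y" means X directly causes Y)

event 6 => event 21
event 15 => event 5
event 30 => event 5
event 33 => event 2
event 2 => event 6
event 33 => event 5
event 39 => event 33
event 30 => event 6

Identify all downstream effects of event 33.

Direct effects: event 2, event 5.
2 steps out: event 6.
3 steps out: event 21.
Not reachable from it: event 15, event 39, event 30.

event 2, event 21, event 5, event 6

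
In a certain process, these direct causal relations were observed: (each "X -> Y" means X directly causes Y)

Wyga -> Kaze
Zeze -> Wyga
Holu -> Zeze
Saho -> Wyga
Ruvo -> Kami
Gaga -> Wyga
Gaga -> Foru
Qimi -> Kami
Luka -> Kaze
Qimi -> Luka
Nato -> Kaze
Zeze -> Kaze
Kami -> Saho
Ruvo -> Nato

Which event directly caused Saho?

Kami

Upstream contributors include Ruvo, Qimi, but only Kami feeds directly into Saho.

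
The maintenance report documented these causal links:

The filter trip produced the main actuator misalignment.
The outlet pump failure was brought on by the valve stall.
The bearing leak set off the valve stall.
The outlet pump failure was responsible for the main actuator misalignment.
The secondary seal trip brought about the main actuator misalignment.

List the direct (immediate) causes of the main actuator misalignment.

the filter trip, the outlet pump failure, the secondary seal trip

Upstream contributors include the bearing leak, the valve stall, but only the filter trip, the outlet pump failure, the secondary seal trip feed directly into the main actuator misalignment.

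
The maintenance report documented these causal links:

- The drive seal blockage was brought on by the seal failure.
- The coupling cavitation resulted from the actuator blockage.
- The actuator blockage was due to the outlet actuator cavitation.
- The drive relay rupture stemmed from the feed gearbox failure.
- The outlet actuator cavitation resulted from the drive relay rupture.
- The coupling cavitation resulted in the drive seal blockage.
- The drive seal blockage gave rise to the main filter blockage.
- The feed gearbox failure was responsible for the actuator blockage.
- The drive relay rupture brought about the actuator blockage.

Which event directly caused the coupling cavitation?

the actuator blockage

Upstream contributors include the feed gearbox failure, the drive relay rupture, the outlet actuator cavitation, but only the actuator blockage feeds directly into the coupling cavitation.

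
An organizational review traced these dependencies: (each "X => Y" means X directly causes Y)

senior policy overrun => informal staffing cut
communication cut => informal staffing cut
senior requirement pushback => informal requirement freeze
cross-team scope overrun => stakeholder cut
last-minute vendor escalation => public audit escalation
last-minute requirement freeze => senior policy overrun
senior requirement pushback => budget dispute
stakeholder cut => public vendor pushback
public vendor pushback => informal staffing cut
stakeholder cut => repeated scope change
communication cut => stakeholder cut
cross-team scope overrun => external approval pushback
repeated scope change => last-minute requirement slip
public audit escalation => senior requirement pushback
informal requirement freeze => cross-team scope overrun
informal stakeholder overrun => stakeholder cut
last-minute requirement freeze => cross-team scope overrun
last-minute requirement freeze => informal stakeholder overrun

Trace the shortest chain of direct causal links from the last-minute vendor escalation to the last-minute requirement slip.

the last-minute vendor escalation → the public audit escalation
the public audit escalation → the senior requirement pushback
the senior requirement pushback → the informal requirement freeze
the informal requirement freeze → the cross-team scope overrun
the cross-team scope overrun → the stakeholder cut
the stakeholder cut → the repeated scope change
the repeated scope change → the last-minute requirement slip
Length: 7 steps.

the last-minute vendor escalation → the public audit escalation → the senior requirement pushback → the informal requirement freeze → the cross-team scope overrun → the stakeholder cut → the repeated scope change → the last-minute requirement slip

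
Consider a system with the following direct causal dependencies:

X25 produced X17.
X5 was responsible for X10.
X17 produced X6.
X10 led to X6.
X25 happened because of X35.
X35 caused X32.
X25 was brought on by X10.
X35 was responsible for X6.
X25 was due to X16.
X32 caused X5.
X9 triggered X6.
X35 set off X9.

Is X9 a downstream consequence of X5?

X5 leads to X10, X25, X17, X6; X9 is not among them.

No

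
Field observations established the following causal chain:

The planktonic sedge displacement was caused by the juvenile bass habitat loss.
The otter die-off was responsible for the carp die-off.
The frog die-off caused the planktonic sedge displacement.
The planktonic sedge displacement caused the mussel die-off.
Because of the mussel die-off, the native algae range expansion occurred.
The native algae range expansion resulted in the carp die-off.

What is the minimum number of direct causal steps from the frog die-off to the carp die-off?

4

Shortest chain: the frog die-off → the planktonic sedge displacement → the mussel die-off → the native algae range expansion → the carp die-off.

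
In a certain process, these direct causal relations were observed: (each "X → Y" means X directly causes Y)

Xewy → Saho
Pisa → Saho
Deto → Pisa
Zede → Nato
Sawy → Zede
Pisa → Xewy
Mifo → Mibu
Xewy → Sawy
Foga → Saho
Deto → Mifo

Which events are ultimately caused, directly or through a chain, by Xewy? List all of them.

Nato, Saho, Sawy, Zede

Direct effects: Sawy, Saho.
2 steps out: Zede.
3 steps out: Nato.
Not reachable from it: Deto, Mifo, Mibu, Pisa, Foga.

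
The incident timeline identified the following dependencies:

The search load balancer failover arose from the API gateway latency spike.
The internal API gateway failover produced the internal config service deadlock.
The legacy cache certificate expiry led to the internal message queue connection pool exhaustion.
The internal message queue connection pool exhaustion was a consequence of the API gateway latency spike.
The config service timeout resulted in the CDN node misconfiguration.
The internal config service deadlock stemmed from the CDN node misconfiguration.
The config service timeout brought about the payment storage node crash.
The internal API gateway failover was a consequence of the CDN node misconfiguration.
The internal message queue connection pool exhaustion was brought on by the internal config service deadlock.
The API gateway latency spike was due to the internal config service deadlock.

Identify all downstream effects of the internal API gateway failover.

the API gateway latency spike, the internal config service deadlock, the internal message queue connection pool exhaustion, the search load balancer failover

Direct effects: the internal config service deadlock.
2 steps out: the API gateway latency spike, the internal message queue connection pool exhaustion.
3 steps out: the search load balancer failover.
Not reachable from it: the config service timeout, the CDN node misconfiguration, the payment storage node crash, the legacy cache certificate expiry.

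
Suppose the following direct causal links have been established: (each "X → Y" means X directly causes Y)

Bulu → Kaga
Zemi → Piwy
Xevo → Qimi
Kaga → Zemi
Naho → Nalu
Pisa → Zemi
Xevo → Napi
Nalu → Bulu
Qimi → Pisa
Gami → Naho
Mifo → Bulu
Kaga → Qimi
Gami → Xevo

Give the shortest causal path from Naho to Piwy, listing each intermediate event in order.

Naho → Nalu → Bulu → Kaga → Zemi → Piwy

Naho → Nalu
Nalu → Bulu
Bulu → Kaga
Kaga → Zemi
Zemi → Piwy
Length: 5 steps.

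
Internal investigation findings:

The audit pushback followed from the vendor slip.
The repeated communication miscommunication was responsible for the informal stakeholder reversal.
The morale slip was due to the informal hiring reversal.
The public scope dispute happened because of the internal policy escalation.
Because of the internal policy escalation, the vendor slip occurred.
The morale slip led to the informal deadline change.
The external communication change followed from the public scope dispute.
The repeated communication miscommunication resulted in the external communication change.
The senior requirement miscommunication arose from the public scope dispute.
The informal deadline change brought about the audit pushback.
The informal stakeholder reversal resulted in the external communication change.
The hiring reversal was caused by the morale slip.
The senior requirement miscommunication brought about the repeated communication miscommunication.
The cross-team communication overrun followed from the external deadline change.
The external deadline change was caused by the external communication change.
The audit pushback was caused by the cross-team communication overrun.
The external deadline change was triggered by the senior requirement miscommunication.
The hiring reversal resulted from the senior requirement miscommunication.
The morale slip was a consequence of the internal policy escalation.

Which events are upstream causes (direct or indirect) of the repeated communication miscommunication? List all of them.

the internal policy escalation, the public scope dispute, the senior requirement miscommunication

Immediate cause of the repeated communication miscommunication: the senior requirement miscommunication.
Further upstream: the internal policy escalation, the public scope dispute.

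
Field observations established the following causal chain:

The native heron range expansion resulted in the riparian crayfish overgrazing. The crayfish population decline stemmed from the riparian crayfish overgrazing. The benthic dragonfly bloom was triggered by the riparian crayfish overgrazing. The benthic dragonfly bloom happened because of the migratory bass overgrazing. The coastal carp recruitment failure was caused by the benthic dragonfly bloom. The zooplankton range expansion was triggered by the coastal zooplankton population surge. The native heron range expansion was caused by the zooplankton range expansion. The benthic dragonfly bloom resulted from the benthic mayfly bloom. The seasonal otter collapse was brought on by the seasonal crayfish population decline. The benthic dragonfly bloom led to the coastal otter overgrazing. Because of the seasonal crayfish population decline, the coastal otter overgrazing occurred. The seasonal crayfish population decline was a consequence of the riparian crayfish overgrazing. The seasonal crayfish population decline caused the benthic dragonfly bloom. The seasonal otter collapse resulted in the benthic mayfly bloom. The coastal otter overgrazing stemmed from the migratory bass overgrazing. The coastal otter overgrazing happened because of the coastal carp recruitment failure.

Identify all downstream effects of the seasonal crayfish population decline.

the benthic dragonfly bloom, the benthic mayfly bloom, the coastal carp recruitment failure, the coastal otter overgrazing, the seasonal otter collapse

Direct effects: the seasonal otter collapse, the benthic dragonfly bloom, the coastal otter overgrazing.
2 steps out: the benthic mayfly bloom, the coastal carp recruitment failure.
Not reachable from it: the coastal zooplankton population surge, the zooplankton range expansion, the native heron range expansion, the riparian crayfish overgrazing, the migratory bass overgrazing, the crayfish population decline.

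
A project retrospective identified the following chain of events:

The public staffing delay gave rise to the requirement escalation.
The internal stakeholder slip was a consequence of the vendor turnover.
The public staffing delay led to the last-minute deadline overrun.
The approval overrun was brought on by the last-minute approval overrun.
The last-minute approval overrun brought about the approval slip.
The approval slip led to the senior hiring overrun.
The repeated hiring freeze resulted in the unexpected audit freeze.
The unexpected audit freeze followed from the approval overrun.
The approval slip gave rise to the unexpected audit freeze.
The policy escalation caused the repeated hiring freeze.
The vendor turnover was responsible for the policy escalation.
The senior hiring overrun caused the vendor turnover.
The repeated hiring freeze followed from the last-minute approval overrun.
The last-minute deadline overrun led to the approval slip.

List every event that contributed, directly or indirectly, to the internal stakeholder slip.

Immediate cause of the internal stakeholder slip: the vendor turnover.
Further upstream: the public staffing delay, the last-minute approval overrun, the last-minute deadline overrun, the approval slip, the senior hiring overrun.

the approval slip, the last-minute approval overrun, the last-minute deadline overrun, the public staffing delay, the senior hiring overrun, the vendor turnover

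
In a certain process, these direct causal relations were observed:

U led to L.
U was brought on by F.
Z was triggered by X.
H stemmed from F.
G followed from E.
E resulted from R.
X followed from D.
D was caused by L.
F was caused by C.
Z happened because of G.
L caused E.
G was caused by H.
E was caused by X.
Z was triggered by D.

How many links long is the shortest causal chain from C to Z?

4

Shortest chain: C → F → H → G → Z.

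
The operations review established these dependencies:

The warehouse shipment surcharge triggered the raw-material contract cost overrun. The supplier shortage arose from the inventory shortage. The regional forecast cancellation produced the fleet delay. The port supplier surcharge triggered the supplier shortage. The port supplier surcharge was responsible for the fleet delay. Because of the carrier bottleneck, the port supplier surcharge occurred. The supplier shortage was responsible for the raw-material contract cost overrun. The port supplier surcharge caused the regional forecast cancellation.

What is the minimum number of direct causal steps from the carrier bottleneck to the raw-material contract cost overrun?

3

Shortest chain: the carrier bottleneck → the port supplier surcharge → the supplier shortage → the raw-material contract cost overrun.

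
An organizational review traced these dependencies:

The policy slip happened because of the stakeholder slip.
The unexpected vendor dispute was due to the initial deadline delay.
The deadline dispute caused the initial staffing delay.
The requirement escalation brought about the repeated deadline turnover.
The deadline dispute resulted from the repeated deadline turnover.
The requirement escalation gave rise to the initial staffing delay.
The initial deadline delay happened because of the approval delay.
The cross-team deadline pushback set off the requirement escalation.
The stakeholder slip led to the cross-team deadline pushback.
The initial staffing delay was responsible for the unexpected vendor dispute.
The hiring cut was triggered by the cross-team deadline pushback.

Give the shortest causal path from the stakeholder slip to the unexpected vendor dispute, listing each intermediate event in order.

the stakeholder slip → the cross-team deadline pushback → the requirement escalation → the initial staffing delay → the unexpected vendor dispute

the stakeholder slip → the cross-team deadline pushback
the cross-team deadline pushback → the requirement escalation
the requirement escalation → the initial staffing delay
the initial staffing delay → the unexpected vendor dispute
Length: 4 steps.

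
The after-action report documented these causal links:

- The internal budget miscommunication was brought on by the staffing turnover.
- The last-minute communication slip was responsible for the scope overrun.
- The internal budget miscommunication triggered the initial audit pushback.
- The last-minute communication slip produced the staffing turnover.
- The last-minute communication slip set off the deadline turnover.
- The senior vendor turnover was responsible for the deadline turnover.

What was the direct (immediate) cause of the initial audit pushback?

the internal budget miscommunication

Upstream contributors include the last-minute communication slip, the staffing turnover, but only the internal budget miscommunication feeds directly into the initial audit pushback.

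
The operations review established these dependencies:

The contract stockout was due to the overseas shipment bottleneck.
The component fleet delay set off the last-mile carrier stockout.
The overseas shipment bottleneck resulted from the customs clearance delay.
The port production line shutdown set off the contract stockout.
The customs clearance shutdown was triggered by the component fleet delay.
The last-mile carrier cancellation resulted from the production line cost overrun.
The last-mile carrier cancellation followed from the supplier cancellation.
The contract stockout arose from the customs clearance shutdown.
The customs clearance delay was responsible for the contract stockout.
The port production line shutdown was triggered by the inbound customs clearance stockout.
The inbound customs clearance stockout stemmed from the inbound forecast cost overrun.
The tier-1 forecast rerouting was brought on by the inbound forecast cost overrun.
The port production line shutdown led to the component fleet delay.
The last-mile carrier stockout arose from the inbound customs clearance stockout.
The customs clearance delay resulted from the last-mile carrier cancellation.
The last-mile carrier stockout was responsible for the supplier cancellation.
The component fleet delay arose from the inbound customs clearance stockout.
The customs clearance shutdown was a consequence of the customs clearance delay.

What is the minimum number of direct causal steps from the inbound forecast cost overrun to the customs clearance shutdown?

Shortest chain: the inbound forecast cost overrun → the inbound customs clearance stockout → the component fleet delay → the customs clearance shutdown.

3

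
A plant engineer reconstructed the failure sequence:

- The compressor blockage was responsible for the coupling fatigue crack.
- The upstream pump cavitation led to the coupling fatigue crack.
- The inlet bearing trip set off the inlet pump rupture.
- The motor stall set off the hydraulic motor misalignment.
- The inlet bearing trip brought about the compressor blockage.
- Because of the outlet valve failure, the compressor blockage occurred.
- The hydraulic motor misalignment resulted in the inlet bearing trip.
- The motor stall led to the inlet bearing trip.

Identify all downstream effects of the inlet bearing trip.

the compressor blockage, the coupling fatigue crack, the inlet pump rupture

Direct effects: the inlet pump rupture, the compressor blockage.
2 steps out: the coupling fatigue crack.
Not reachable from it: the motor stall, the hydraulic motor misalignment, the outlet valve failure, the upstream pump cavitation.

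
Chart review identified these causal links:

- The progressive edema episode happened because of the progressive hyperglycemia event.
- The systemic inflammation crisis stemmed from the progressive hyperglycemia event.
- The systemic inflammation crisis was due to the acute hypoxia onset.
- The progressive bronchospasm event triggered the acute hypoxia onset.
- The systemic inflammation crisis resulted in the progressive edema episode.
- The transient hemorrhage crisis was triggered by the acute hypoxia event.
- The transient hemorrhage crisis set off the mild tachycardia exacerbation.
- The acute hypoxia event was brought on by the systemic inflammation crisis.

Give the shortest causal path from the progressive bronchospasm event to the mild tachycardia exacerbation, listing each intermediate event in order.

the progressive bronchospasm event → the acute hypoxia onset
the acute hypoxia onset → the systemic inflammation crisis
the systemic inflammation crisis → the acute hypoxia event
the acute hypoxia event → the transient hemorrhage crisis
the transient hemorrhage crisis → the mild tachycardia exacerbation
Length: 5 steps.

the progressive bronchospasm event → the acute hypoxia onset → the systemic inflammation crisis → the acute hypoxia event → the transient hemorrhage crisis → the mild tachycardia exacerbation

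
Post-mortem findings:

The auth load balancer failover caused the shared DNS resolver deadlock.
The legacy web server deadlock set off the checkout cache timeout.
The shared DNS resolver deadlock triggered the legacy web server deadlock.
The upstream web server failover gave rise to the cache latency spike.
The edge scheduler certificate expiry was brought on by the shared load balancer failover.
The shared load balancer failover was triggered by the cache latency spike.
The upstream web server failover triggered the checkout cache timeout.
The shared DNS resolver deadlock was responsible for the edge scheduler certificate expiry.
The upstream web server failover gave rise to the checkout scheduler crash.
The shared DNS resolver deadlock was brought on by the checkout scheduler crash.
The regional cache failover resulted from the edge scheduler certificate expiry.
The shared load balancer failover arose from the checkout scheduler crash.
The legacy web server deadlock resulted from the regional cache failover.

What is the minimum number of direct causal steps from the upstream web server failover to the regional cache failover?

Shortest chain: the upstream web server failover → the cache latency spike → the shared load balancer failover → the edge scheduler certificate expiry → the regional cache failover.

4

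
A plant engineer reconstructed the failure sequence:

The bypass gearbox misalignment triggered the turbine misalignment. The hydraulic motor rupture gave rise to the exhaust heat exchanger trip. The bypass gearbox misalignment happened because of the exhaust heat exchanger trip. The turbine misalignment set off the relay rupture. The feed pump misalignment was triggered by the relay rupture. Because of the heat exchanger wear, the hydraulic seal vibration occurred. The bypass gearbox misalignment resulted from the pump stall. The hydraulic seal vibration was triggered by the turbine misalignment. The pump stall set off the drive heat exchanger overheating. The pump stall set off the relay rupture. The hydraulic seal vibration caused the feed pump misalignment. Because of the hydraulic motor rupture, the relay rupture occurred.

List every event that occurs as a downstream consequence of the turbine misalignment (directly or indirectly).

the feed pump misalignment, the hydraulic seal vibration, the relay rupture

Direct effects: the relay rupture, the hydraulic seal vibration.
2 steps out: the feed pump misalignment.
Not reachable from it: the hydraulic motor rupture, the exhaust heat exchanger trip, the pump stall, the heat exchanger wear, the bypass gearbox misalignment, the drive heat exchanger overheating.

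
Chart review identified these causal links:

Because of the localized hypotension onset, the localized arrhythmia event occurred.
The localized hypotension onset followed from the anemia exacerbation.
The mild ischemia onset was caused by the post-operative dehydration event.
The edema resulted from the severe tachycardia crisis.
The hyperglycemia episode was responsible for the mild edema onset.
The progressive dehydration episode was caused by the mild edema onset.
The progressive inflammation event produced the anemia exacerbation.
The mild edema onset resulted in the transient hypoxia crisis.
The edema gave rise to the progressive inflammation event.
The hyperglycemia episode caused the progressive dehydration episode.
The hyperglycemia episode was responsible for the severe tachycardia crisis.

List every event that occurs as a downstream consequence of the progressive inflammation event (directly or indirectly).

Direct effects: the anemia exacerbation.
2 steps out: the localized hypotension onset.
3 steps out: the localized arrhythmia event.
Not reachable from it: the post-operative dehydration event, the mild ischemia onset, the hyperglycemia episode, the severe tachycardia crisis, the edema, the mild edema onset, the progressive dehydration episode, the transient hypoxia crisis.

the anemia exacerbation, the localized arrhythmia event, the localized hypotension onset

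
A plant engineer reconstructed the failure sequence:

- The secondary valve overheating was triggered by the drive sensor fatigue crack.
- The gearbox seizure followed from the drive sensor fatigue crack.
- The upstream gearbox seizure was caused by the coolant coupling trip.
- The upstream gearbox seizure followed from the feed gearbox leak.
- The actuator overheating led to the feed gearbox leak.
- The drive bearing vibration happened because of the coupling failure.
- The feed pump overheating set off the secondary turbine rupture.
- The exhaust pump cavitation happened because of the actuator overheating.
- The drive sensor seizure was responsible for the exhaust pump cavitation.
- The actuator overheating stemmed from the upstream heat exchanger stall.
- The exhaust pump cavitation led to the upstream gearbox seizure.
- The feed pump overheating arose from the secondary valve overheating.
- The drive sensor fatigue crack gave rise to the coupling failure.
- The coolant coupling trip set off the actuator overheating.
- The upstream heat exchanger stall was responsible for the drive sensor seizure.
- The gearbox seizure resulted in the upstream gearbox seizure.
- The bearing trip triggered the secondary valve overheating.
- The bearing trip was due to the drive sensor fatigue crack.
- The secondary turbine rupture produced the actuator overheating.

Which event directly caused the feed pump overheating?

the secondary valve overheating

Upstream contributors include the drive sensor fatigue crack, the bearing trip, but only the secondary valve overheating feeds directly into the feed pump overheating.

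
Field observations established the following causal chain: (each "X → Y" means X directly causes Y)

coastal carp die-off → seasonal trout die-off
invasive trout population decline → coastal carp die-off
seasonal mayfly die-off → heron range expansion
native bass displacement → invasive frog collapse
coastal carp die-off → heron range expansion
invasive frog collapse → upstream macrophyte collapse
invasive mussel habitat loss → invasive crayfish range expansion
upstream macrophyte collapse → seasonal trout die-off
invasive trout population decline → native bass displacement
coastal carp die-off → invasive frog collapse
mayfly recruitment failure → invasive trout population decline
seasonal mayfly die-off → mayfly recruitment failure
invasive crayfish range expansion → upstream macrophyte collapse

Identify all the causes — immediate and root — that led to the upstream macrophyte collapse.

the coastal carp die-off, the invasive crayfish range expansion, the invasive frog collapse, the invasive mussel habitat loss, the invasive trout population decline, the mayfly recruitment failure, the native bass displacement, the seasonal mayfly die-off

Immediate causes of the upstream macrophyte collapse: the invasive frog collapse, the invasive crayfish range expansion.
Further upstream: the seasonal mayfly die-off, the mayfly recruitment failure, the invasive trout population decline, the coastal carp die-off, the native bass displacement, the invasive mussel habitat loss.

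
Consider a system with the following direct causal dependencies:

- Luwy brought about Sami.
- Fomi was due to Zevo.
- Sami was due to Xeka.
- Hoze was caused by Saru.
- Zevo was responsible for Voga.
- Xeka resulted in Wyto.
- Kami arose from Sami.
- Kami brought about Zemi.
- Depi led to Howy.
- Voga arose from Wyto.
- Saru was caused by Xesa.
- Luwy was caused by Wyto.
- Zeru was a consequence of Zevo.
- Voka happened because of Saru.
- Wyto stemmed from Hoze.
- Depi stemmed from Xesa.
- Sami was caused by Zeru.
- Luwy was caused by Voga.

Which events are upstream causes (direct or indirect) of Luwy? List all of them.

Hoze, Saru, Voga, Wyto, Xeka, Xesa, Zevo

Immediate causes of Luwy: Wyto, Voga.
Further upstream: Xesa, Saru, Xeka, Hoze, Zevo.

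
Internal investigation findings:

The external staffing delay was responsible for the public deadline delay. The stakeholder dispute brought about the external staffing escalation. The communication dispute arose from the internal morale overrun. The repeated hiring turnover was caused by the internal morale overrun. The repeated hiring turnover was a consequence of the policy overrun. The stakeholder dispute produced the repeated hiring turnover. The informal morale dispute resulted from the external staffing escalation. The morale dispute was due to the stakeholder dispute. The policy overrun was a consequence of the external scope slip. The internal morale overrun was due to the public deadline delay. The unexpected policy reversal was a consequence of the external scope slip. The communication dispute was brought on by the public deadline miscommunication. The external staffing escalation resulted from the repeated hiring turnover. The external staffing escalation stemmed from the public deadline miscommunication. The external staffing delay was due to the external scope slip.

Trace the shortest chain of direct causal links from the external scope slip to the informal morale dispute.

the external scope slip → the policy overrun
the policy overrun → the repeated hiring turnover
the repeated hiring turnover → the external staffing escalation
the external staffing escalation → the informal morale dispute
Length: 4 steps.

the external scope slip → the policy overrun → the repeated hiring turnover → the external staffing escalation → the informal morale dispute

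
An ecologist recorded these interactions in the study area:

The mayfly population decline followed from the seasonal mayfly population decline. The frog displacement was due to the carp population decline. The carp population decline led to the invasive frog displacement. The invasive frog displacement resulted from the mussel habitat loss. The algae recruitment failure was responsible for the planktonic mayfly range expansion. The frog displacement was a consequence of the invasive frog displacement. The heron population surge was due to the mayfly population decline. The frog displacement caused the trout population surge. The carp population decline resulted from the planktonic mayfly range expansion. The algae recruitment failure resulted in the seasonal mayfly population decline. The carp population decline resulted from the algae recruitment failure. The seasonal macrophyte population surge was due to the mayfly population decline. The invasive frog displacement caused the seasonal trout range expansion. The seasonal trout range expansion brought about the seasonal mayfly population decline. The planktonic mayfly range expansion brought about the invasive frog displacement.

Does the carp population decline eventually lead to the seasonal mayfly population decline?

Yes

There is a causal chain: the carp population decline → the invasive frog displacement → the seasonal trout range expansion → the seasonal mayfly population decline.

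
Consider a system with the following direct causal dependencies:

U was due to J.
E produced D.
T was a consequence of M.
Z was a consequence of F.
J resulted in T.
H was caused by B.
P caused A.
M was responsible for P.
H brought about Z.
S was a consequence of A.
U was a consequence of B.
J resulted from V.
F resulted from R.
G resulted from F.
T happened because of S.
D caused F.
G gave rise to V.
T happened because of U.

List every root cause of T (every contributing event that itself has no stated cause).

Tracing upstream from T: T ← J ← V ← G ← F ← R.
A separate upstream branch: T ← M.
A separate upstream branch: T ← J ← V ← G ← F ← D ← E.
A separate upstream branch: T ← U ← B.
Each of those chain origins has no stated cause.

B, E, M, R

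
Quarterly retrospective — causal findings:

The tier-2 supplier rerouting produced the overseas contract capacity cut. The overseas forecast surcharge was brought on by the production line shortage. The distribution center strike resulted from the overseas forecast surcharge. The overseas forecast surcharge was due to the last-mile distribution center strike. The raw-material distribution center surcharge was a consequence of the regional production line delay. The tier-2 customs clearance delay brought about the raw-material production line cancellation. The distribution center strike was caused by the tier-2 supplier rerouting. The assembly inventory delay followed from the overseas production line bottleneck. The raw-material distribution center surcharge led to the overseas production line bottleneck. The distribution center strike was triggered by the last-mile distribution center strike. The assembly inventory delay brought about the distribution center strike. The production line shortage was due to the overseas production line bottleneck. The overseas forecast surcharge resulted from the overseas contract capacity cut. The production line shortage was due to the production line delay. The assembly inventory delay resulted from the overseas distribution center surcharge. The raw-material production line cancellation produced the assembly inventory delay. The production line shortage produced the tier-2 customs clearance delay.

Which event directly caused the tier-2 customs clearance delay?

the production line shortage

Upstream contributors include the production line delay, the regional production line delay, the raw-material distribution center surcharge, the overseas production line bottleneck, but only the production line shortage feeds directly into the tier-2 customs clearance delay.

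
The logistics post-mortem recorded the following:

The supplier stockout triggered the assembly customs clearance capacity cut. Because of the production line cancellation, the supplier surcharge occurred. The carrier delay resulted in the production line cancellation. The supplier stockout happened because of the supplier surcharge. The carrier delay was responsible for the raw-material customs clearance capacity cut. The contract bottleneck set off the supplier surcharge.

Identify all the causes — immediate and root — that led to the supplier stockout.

Immediate cause of the supplier stockout: the supplier surcharge.
Further upstream: the carrier delay, the production line cancellation, the contract bottleneck.

the carrier delay, the contract bottleneck, the production line cancellation, the supplier surcharge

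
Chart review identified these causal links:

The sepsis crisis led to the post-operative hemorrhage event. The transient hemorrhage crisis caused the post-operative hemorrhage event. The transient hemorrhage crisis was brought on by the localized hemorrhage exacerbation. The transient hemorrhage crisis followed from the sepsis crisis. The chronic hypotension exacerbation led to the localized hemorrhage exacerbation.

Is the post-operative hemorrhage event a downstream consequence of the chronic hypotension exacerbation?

Yes

There is a causal chain: the chronic hypotension exacerbation → the localized hemorrhage exacerbation → the transient hemorrhage crisis → the post-operative hemorrhage event.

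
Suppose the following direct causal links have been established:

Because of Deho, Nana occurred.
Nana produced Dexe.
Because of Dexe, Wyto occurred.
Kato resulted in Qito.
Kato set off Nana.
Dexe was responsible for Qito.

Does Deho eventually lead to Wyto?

There is a causal chain: Deho → Nana → Dexe → Wyto.

Yes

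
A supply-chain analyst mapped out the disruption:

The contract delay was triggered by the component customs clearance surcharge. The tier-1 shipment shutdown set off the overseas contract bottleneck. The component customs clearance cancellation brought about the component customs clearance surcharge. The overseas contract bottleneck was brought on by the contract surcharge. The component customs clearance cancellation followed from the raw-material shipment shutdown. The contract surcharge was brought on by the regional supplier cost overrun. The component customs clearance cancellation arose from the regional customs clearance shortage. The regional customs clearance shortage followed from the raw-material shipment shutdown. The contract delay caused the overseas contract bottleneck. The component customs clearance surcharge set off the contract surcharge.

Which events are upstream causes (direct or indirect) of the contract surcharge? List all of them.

Immediate causes of the contract surcharge: the component customs clearance surcharge, the regional supplier cost overrun.
Further upstream: the raw-material shipment shutdown, the regional customs clearance shortage, the component customs clearance cancellation.

the component customs clearance cancellation, the component customs clearance surcharge, the raw-material shipment shutdown, the regional customs clearance shortage, the regional supplier cost overrun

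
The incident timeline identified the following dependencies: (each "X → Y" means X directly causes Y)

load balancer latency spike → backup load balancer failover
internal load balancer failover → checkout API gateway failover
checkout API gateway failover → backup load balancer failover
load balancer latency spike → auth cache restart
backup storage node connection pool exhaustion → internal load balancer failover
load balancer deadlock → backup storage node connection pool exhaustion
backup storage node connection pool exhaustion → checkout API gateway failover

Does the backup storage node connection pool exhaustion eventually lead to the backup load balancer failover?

There is a causal chain: the backup storage node connection pool exhaustion → the checkout API gateway failover → the backup load balancer failover.

Yes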